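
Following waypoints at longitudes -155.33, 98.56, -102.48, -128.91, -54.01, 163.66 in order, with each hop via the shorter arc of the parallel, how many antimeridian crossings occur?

3

Leg 1: -155.33° → +98.56°, shortest Δλ = -106.11° (west) — crosses 180°.
Leg 2: +98.56° → -102.48°, shortest Δλ = 158.96° (east) — crosses 180°.
Leg 3: -102.48° → -128.91°, shortest Δλ = -26.43° (west) — does not cross 180°.
Leg 4: -128.91° → -54.01°, shortest Δλ = 74.9° (east) — does not cross 180°.
Leg 5: -54.01° → +163.66°, shortest Δλ = -142.33° (west) — crosses 180°.
Total crossings: 3.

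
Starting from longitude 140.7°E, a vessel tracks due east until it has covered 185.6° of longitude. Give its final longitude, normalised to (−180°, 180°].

33.7°W

Start at +140.7°; shift +185.6° → +326.3°.
+326.3° lies outside (−180°, 180°]; subtract 360° → -33.7°.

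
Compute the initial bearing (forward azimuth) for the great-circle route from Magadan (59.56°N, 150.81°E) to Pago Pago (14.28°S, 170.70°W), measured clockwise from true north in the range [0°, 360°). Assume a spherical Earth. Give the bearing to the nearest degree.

142°

Δλ = -170.70 − 150.81 = -321.51°; wrapped into (−180°, 180°]: 38.49°.
θ = atan2( sin Δλ · cos φ₂ , cos φ₁ · sin φ₂ − sin φ₁ · cos φ₂ · cos Δλ )
  = atan2(0.60315, -0.77894) = 142.249° → normalised to [0°, 360°): 142.249°.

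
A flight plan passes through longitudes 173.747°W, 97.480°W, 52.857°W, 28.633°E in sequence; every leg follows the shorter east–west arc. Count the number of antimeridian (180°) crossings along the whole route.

Leg 1: -173.747° → -97.480°, shortest Δλ = 76.267° (east) — does not cross 180°.
Leg 2: -97.480° → -52.857°, shortest Δλ = 44.623° (east) — does not cross 180°.
Leg 3: -52.857° → +28.633°, shortest Δλ = 81.49° (east) — does not cross 180°.
Total crossings: 0.

0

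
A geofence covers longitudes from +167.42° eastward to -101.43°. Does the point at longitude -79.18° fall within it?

No

Band width going east from +167.42° to -101.43°: ((-101.43 − 167.42) mod 360) = 91.15°.
Offset of -79.18° east of the west edge: ((-79.18 − 167.42) mod 360) = 113.40°.
113.40° > 91.15° ⇒ outside.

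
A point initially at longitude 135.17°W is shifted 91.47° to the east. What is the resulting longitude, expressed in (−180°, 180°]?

Start at -135.17°; shift +91.47° → -43.70°.
-43.70° already lies in (−180°, 180°].

43.70°W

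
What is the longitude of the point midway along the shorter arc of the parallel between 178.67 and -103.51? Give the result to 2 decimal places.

-142.42°

Signed shortest Δλ from +178.67° to -103.51° is +77.82°.
Midpoint longitude = +178.67° + (+77.82°)/2 = +178.67° + 38.91° = +217.58°.
Normalise into (−180°, 180°]: -142.42°.
(The naïve average (+178.67 + -103.51)/2 = 37.58° is on the wrong side of the globe.)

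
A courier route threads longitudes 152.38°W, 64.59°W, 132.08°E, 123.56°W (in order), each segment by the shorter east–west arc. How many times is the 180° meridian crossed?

Leg 1: -152.38° → -64.59°, shortest Δλ = 87.79° (east) — does not cross 180°.
Leg 2: -64.59° → +132.08°, shortest Δλ = -163.33° (west) — crosses 180°.
Leg 3: +132.08° → -123.56°, shortest Δλ = 104.36° (east) — crosses 180°.
Total crossings: 2.

2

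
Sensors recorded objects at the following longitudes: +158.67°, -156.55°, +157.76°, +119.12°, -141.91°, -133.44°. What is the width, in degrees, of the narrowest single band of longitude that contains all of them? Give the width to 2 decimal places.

107.44°

Sort the longitudes: -156.55°, -141.91°, -133.44°, +119.12°, +157.76°, +158.67°.
Eastward gaps between consecutive values (wrapping around): 14.64°, 8.47°, 252.56°, 38.64°, 0.91°, 44.78°.
Largest gap = 252.56° ⇒ minimal covering band is its complement: 360° − 252.56° = 107.44°.
Band runs from +119.12° eastward to -133.44°, crossing the antimeridian.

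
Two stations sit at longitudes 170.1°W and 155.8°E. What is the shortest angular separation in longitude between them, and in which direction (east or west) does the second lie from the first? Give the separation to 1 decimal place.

Raw difference: 155.8 − -170.1 = 325.9°.
Normalise into (−180°, 180°]: 325.9° − 360° = -34.1°.
Negative ⇒ the second point lies to the west; separation 34.1°.

34.1° west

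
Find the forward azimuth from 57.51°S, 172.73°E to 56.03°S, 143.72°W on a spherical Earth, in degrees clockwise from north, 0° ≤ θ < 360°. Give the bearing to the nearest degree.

Δλ = -143.72 − 172.73 = -316.45°; wrapped into (−180°, 180°]: 43.55°.
θ = atan2( sin Δλ · cos φ₂ , cos φ₁ · sin φ₂ − sin φ₁ · cos φ₂ · cos Δλ )
  = atan2(0.38498, -0.10389) = 105.102° → normalised to [0°, 360°): 105.102°.

105°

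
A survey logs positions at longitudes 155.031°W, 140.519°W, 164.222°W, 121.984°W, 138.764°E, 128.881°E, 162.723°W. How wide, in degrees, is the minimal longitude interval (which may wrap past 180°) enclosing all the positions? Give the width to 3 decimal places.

109.135°

Sort the longitudes: -164.222°, -162.723°, -155.031°, -140.519°, -121.984°, +128.881°, +138.764°.
Eastward gaps between consecutive values (wrapping around): 1.499°, 7.692°, 14.512°, 18.535°, 250.865°, 9.883°, 57.014°.
Largest gap = 250.865° ⇒ minimal covering band is its complement: 360° − 250.865° = 109.135°.
Band runs from +128.881° eastward to -121.984°, crossing the antimeridian.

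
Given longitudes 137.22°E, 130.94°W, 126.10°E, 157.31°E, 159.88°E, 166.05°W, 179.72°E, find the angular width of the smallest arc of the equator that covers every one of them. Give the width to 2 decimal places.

Sort the longitudes: -166.05°, -130.94°, +126.10°, +137.22°, +157.31°, +159.88°, +179.72°.
Eastward gaps between consecutive values (wrapping around): 35.11°, 257.04°, 11.12°, 20.09°, 2.57°, 19.84°, 14.23°.
Largest gap = 257.04° ⇒ minimal covering band is its complement: 360° − 257.04° = 102.96°.
Band runs from +126.10° eastward to -130.94°, crossing the antimeridian.

102.96°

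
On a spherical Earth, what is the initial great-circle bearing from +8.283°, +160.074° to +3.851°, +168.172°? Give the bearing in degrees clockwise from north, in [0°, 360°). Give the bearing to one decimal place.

118.4°

Δλ = 168.172 − 160.074 = 8.098°.
θ = atan2( sin Δλ · cos φ₂ , cos φ₁ · sin φ₂ − sin φ₁ · cos φ₂ · cos Δλ )
  = atan2(0.14055, -0.07584) = 118.352° → normalised to [0°, 360°): 118.352°.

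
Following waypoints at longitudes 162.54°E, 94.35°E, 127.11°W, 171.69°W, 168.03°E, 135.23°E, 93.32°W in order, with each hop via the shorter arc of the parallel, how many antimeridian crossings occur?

Leg 1: +162.54° → +94.35°, shortest Δλ = -68.19° (west) — does not cross 180°.
Leg 2: +94.35° → -127.11°, shortest Δλ = 138.54° (east) — crosses 180°.
Leg 3: -127.11° → -171.69°, shortest Δλ = -44.58° (west) — does not cross 180°.
Leg 4: -171.69° → +168.03°, shortest Δλ = -20.28° (west) — crosses 180°.
Leg 5: +168.03° → +135.23°, shortest Δλ = -32.8° (west) — does not cross 180°.
Leg 6: +135.23° → -93.32°, shortest Δλ = 131.45° (east) — crosses 180°.
Total crossings: 3.

3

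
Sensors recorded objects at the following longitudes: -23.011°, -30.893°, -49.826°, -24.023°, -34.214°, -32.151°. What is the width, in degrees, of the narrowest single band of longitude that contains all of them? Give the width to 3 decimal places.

26.815°

Sort the longitudes: -49.826°, -34.214°, -32.151°, -30.893°, -24.023°, -23.011°.
Eastward gaps between consecutive values (wrapping around): 15.612°, 2.063°, 1.258°, 6.870°, 1.012°, 333.185°.
Largest gap = 333.185° ⇒ minimal covering band is its complement: 360° − 333.185° = 26.815°.
Band runs from -49.826° eastward to -23.011°.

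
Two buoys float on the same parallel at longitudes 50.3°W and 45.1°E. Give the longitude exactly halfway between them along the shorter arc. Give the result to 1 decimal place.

2.6°W

Signed shortest Δλ from -50.3° to +45.1° is +95.4°.
Midpoint longitude = -50.3° + (+95.4°)/2 = -50.3° + 47.7° = -2.6°.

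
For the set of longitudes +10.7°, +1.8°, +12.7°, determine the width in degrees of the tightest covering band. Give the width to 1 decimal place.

Sort the longitudes: +1.8°, +10.7°, +12.7°.
Eastward gaps between consecutive values (wrapping around): 8.9°, 2.0°, 349.1°.
Largest gap = 349.1° ⇒ minimal covering band is its complement: 360° − 349.1° = 10.9°.
Band runs from +1.8° eastward to +12.7°.

10.9°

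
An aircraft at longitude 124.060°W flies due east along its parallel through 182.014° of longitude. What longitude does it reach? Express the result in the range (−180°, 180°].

57.954°E

Start at -124.060°; shift +182.014° → +57.954°.
+57.954° already lies in (−180°, 180°].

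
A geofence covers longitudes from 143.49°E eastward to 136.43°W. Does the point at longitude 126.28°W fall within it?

Band width going east from +143.49° to -136.43°: ((-136.43 − 143.49) mod 360) = 80.08°.
Offset of -126.28° east of the west edge: ((-126.28 − 143.49) mod 360) = 90.23°.
90.23° > 80.08° ⇒ outside.

No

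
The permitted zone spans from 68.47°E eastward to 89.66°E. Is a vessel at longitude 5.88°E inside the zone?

No

Band width going east from +68.47° to +89.66°: ((89.66 − 68.47) mod 360) = 21.19°.
Offset of +5.88° east of the west edge: ((5.88 − 68.47) mod 360) = 297.41°.
297.41° > 21.19° ⇒ outside.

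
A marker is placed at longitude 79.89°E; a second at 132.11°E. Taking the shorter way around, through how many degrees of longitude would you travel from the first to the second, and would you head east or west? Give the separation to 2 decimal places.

52.22° east

Raw difference: 132.11 − 79.89 = 52.22°.
Normalise into (−180°, 180°]: 52.22° stays 52.22°.
Positive ⇒ the second point lies to the east; separation 52.22°.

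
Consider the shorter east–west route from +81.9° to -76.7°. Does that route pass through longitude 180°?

No

Signed shortest Δλ = ((-76.7 − 81.9 + 180) mod 360) − 180 = -158.6°.
Going west by 158.6° from +81.9° reaches -76.7° without touching 180°.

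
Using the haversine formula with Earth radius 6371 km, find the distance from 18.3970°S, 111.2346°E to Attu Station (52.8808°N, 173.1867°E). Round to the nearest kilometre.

9895 km

Δλ = 173.1867 − 111.2346 = 61.9521°.
Δφ = 52.8808 − -18.3970 = 71.2778°.
a = sin²(Δφ/2) + cos φ₁ · cos φ₂ · sin²(Δλ/2) = 0.491198.
c = 2·atan2(√a, √(1−a)) = 1.55319 rad → d = 6371·c ≈ 9895.38 km.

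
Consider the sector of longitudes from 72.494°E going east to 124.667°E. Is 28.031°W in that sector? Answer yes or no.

Band width going east from +72.494° to +124.667°: ((124.667 − 72.494) mod 360) = 52.173°.
Offset of -28.031° east of the west edge: ((-28.031 − 72.494) mod 360) = 259.475°.
259.475° > 52.173° ⇒ outside.

No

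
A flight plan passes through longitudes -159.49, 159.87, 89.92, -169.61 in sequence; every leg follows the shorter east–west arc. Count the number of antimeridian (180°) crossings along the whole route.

2

Leg 1: -159.49° → +159.87°, shortest Δλ = -40.64° (west) — crosses 180°.
Leg 2: +159.87° → +89.92°, shortest Δλ = -69.95° (west) — does not cross 180°.
Leg 3: +89.92° → -169.61°, shortest Δλ = 100.47° (east) — crosses 180°.
Total crossings: 2.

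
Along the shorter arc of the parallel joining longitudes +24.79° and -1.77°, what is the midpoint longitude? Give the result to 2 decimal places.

Signed shortest Δλ from +24.79° to -1.77° is -26.56°.
Midpoint longitude = +24.79° + (-26.56°)/2 = +24.79° − 13.28° = +11.51°.

+11.51°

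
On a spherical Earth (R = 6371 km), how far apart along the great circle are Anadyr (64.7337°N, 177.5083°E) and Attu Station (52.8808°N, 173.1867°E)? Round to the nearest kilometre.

1341 km

Δλ = 173.1867 − 177.5083 = -4.3216°.
Δφ = 52.8808 − 64.7337 = -11.8529°.
a = sin²(Δφ/2) + cos φ₁ · cos φ₂ · sin²(Δλ/2) = 0.011027.
c = 2·atan2(√a, √(1−a)) = 0.21041 rad → d = 6371·c ≈ 1340.51 km.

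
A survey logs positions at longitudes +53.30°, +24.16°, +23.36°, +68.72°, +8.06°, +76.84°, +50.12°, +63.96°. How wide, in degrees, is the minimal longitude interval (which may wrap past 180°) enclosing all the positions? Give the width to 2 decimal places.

68.78°

Sort the longitudes: +8.06°, +23.36°, +24.16°, +50.12°, +53.30°, +63.96°, +68.72°, +76.84°.
Eastward gaps between consecutive values (wrapping around): 15.30°, 0.80°, 25.96°, 3.18°, 10.66°, 4.76°, 8.12°, 291.22°.
Largest gap = 291.22° ⇒ minimal covering band is its complement: 360° − 291.22° = 68.78°.
Band runs from +8.06° eastward to +76.84°.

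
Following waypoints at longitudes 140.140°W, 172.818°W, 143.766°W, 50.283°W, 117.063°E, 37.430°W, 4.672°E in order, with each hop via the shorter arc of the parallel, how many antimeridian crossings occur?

0

Leg 1: -140.140° → -172.818°, shortest Δλ = -32.678° (west) — does not cross 180°.
Leg 2: -172.818° → -143.766°, shortest Δλ = 29.052° (east) — does not cross 180°.
Leg 3: -143.766° → -50.283°, shortest Δλ = 93.483° (east) — does not cross 180°.
Leg 4: -50.283° → +117.063°, shortest Δλ = 167.346° (east) — does not cross 180°.
Leg 5: +117.063° → -37.430°, shortest Δλ = -154.493° (west) — does not cross 180°.
Leg 6: -37.430° → +4.672°, shortest Δλ = 42.102° (east) — does not cross 180°.
Total crossings: 0.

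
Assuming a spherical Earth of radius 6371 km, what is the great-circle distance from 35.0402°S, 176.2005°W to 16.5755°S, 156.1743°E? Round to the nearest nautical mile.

Δλ = 156.1743 − -176.2005 = 332.3748°; wrapped into (−180°, 180°]: -27.6252°.
Δφ = -16.5755 − -35.0402 = 18.4647°.
a = sin²(Δφ/2) + cos φ₁ · cos φ₂ · sin²(Δλ/2) = 0.070470.
c = 2·atan2(√a, √(1−a)) = 0.53737 rad → d = 6371·c ≈ 3423.56 km ≈ 1848.57 nmi.

1849 nmi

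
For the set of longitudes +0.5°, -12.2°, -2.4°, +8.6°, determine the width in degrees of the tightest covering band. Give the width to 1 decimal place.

Sort the longitudes: -12.2°, -2.4°, +0.5°, +8.6°.
Eastward gaps between consecutive values (wrapping around): 9.8°, 2.9°, 8.1°, 339.2°.
Largest gap = 339.2° ⇒ minimal covering band is its complement: 360° − 339.2° = 20.8°.
Band runs from -12.2° eastward to +8.6°.

20.8°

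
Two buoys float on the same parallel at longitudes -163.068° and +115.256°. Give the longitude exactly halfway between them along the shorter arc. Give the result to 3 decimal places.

Signed shortest Δλ from -163.068° to +115.256° is -81.676°.
Midpoint longitude = -163.068° + (-81.676°)/2 = -163.068° − 40.838° = -203.906°.
Normalise into (−180°, 180°]: +156.094°.
(The naïve average (-163.068 + +115.256)/2 = -23.906° is on the wrong side of the globe.)

+156.094°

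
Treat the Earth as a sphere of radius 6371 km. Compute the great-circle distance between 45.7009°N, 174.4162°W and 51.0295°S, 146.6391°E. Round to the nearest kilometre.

11387 km

Δλ = 146.6391 − -174.4162 = 321.0553°; wrapped into (−180°, 180°]: -38.9447°.
Δφ = -51.0295 − 45.7009 = -96.7304°.
a = sin²(Δφ/2) + cos φ₁ · cos φ₂ · sin²(Δλ/2) = 0.607409.
c = 2·atan2(√a, √(1−a)) = 1.78730 rad → d = 6371·c ≈ 11386.90 km.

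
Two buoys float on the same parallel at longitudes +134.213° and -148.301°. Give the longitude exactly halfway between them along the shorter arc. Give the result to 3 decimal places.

Signed shortest Δλ from +134.213° to -148.301° is +77.486°.
Midpoint longitude = +134.213° + (+77.486°)/2 = +134.213° + 38.743° = +172.956°.
(The naïve average (+134.213 + -148.301)/2 = -7.044° is on the wrong side of the globe.)

+172.956°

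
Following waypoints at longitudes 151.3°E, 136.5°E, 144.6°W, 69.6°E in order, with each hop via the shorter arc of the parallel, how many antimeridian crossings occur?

Leg 1: +151.3° → +136.5°, shortest Δλ = -14.8° (west) — does not cross 180°.
Leg 2: +136.5° → -144.6°, shortest Δλ = 78.9° (east) — crosses 180°.
Leg 3: -144.6° → +69.6°, shortest Δλ = -145.8° (west) — crosses 180°.
Total crossings: 2.

2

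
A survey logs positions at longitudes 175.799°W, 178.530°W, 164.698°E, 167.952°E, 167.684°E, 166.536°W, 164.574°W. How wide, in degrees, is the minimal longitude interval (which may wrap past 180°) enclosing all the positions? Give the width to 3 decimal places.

Sort the longitudes: -178.530°, -175.799°, -166.536°, -164.574°, +164.698°, +167.684°, +167.952°.
Eastward gaps between consecutive values (wrapping around): 2.731°, 9.263°, 1.962°, 329.272°, 2.986°, 0.268°, 13.518°.
Largest gap = 329.272° ⇒ minimal covering band is its complement: 360° − 329.272° = 30.728°.
Band runs from +164.698° eastward to -164.574°, crossing the antimeridian.

30.728°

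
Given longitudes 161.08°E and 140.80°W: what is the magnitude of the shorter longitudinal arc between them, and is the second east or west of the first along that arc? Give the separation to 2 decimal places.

58.12° east

Raw difference: -140.80 − 161.08 = -301.88°.
Normalise into (−180°, 180°]: -301.88° + 360° = 58.12°.
Positive ⇒ the second point lies to the east; separation 58.12°.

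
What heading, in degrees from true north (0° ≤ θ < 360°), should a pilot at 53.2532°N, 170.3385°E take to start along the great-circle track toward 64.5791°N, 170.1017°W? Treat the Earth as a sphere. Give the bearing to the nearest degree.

34°

Δλ = -170.1017 − 170.3385 = -340.4402°; wrapped into (−180°, 180°]: 19.5598°.
θ = atan2( sin Δλ · cos φ₂ , cos φ₁ · sin φ₂ − sin φ₁ · cos φ₂ · cos Δλ )
  = atan2(0.14371, 0.21624) = 33.608° → normalised to [0°, 360°): 33.608°.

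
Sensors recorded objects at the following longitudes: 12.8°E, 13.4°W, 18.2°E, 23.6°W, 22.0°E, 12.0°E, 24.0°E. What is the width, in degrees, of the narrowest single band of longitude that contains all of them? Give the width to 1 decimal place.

47.6°

Sort the longitudes: -23.6°, -13.4°, +12.0°, +12.8°, +18.2°, +22.0°, +24.0°.
Eastward gaps between consecutive values (wrapping around): 10.2°, 25.4°, 0.8°, 5.4°, 3.8°, 2.0°, 312.4°.
Largest gap = 312.4° ⇒ minimal covering band is its complement: 360° − 312.4° = 47.6°.
Band runs from -23.6° eastward to +24.0°.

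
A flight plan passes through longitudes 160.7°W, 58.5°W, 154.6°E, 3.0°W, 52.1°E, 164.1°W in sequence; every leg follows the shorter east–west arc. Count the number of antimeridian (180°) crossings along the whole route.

2

Leg 1: -160.7° → -58.5°, shortest Δλ = 102.2° (east) — does not cross 180°.
Leg 2: -58.5° → +154.6°, shortest Δλ = -146.9° (west) — crosses 180°.
Leg 3: +154.6° → -3.0°, shortest Δλ = -157.6° (west) — does not cross 180°.
Leg 4: -3.0° → +52.1°, shortest Δλ = 55.1° (east) — does not cross 180°.
Leg 5: +52.1° → -164.1°, shortest Δλ = 143.8° (east) — crosses 180°.
Total crossings: 2.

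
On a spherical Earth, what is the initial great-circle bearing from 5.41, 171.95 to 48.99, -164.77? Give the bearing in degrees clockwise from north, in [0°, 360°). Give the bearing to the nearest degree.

20°

Δλ = -164.77 − 171.95 = -336.72°; wrapped into (−180°, 180°]: 23.28°.
θ = atan2( sin Δλ · cos φ₂ , cos φ₁ · sin φ₂ − sin φ₁ · cos φ₂ · cos Δλ )
  = atan2(0.25934, 0.69440) = 20.479° → normalised to [0°, 360°): 20.479°.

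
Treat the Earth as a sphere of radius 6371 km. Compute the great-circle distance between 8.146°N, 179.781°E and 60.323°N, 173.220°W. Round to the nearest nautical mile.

Δλ = -173.220 − 179.781 = -353.001°; wrapped into (−180°, 180°]: 6.999°.
Δφ = 60.323 − 8.146 = 52.177°.
a = sin²(Δφ/2) + cos φ₁ · cos φ₂ · sin²(Δλ/2) = 0.195214.
c = 2·atan2(√a, √(1−a)) = 0.91528 rad → d = 6371·c ≈ 5831.22 km ≈ 3148.61 nmi.

3149 nmi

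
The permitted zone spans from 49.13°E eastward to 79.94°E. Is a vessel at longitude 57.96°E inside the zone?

Band width going east from +49.13° to +79.94°: ((79.94 − 49.13) mod 360) = 30.81°.
Offset of +57.96° east of the west edge: ((57.96 − 49.13) mod 360) = 8.83°.
8.83° ≤ 30.81° ⇒ inside.

Yes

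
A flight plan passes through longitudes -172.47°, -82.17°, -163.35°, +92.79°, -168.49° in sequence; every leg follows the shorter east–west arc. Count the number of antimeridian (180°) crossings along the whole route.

2

Leg 1: -172.47° → -82.17°, shortest Δλ = 90.3° (east) — does not cross 180°.
Leg 2: -82.17° → -163.35°, shortest Δλ = -81.18° (west) — does not cross 180°.
Leg 3: -163.35° → +92.79°, shortest Δλ = -103.86° (west) — crosses 180°.
Leg 4: +92.79° → -168.49°, shortest Δλ = 98.72° (east) — crosses 180°.
Total crossings: 2.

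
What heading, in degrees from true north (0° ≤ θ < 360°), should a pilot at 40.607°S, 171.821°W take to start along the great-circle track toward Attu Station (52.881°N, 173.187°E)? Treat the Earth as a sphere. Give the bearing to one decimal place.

Δλ = 173.187 − -171.821 = 345.008°; wrapped into (−180°, 180°]: -14.992°.
θ = atan2( sin Δλ · cos φ₂ , cos φ₁ · sin φ₂ − sin φ₁ · cos φ₂ · cos Δλ )
  = atan2(-0.15611, 0.98478) = -9.008° → normalised to [0°, 360°): 350.992°.

351.0°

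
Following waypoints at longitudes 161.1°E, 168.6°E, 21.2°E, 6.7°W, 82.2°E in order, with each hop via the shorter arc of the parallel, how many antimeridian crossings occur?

Leg 1: +161.1° → +168.6°, shortest Δλ = 7.5° (east) — does not cross 180°.
Leg 2: +168.6° → +21.2°, shortest Δλ = -147.4° (west) — does not cross 180°.
Leg 3: +21.2° → -6.7°, shortest Δλ = -27.9° (west) — does not cross 180°.
Leg 4: -6.7° → +82.2°, shortest Δλ = 88.9° (east) — does not cross 180°.
Total crossings: 0.

0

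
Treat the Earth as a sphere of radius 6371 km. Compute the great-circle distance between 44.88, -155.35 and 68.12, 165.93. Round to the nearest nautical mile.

Δλ = 165.93 − -155.35 = 321.28°; wrapped into (−180°, 180°]: -38.72°.
Δφ = 68.12 − 44.88 = 23.24°.
a = sin²(Δφ/2) + cos φ₁ · cos φ₂ · sin²(Δλ/2) = 0.069589.
c = 2·atan2(√a, √(1−a)) = 0.53391 rad → d = 6371·c ≈ 3401.56 km ≈ 1836.70 nmi.

1837 nmi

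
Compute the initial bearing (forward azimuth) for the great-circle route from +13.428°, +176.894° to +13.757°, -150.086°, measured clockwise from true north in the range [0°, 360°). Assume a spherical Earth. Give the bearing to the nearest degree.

85°

Δλ = -150.086 − 176.894 = -326.980°; wrapped into (−180°, 180°]: 33.020°.
θ = atan2( sin Δλ · cos φ₂ , cos φ₁ · sin φ₂ − sin φ₁ · cos φ₂ · cos Δλ )
  = atan2(0.52930, 0.04217) = 85.444° → normalised to [0°, 360°): 85.444°.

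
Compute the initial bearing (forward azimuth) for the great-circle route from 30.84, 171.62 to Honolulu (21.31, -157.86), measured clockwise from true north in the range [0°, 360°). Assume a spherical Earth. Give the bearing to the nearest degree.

Δλ = -157.86 − 171.62 = -329.48°; wrapped into (−180°, 180°]: 30.52°.
θ = atan2( sin Δλ · cos φ₂ , cos φ₁ · sin φ₂ − sin φ₁ · cos φ₂ · cos Δλ )
  = atan2(0.47312, -0.09939) = 101.864° → normalised to [0°, 360°): 101.864°.

102°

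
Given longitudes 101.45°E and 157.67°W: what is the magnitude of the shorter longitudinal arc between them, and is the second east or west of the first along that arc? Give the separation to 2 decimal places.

100.88° east

Raw difference: -157.67 − 101.45 = -259.12°.
Normalise into (−180°, 180°]: -259.12° + 360° = 100.88°.
Positive ⇒ the second point lies to the east; separation 100.88°.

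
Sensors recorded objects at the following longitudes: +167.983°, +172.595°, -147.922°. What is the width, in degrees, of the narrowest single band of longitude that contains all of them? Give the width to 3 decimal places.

44.095°

Sort the longitudes: -147.922°, +167.983°, +172.595°.
Eastward gaps between consecutive values (wrapping around): 315.905°, 4.612°, 39.483°.
Largest gap = 315.905° ⇒ minimal covering band is its complement: 360° − 315.905° = 44.095°.
Band runs from +167.983° eastward to -147.922°, crossing the antimeridian.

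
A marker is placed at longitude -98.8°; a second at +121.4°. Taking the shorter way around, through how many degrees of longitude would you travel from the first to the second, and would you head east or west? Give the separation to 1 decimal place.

Raw difference: 121.4 − -98.8 = 220.2°.
Normalise into (−180°, 180°]: 220.2° − 360° = -139.8°.
Negative ⇒ the second point lies to the west; separation 139.8°.

139.8° west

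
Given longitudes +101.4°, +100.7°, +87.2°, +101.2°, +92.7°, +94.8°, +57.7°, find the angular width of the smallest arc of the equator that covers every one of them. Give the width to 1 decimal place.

Sort the longitudes: +57.7°, +87.2°, +92.7°, +94.8°, +100.7°, +101.2°, +101.4°.
Eastward gaps between consecutive values (wrapping around): 29.5°, 5.5°, 2.1°, 5.9°, 0.5°, 0.2°, 316.3°.
Largest gap = 316.3° ⇒ minimal covering band is its complement: 360° − 316.3° = 43.7°.
Band runs from +57.7° eastward to +101.4°.

43.7°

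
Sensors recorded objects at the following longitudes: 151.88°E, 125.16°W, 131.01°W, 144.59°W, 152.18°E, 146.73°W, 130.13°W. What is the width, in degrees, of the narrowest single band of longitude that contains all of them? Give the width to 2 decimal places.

Sort the longitudes: -146.73°, -144.59°, -131.01°, -130.13°, -125.16°, +151.88°, +152.18°.
Eastward gaps between consecutive values (wrapping around): 2.14°, 13.58°, 0.88°, 4.97°, 277.04°, 0.30°, 61.09°.
Largest gap = 277.04° ⇒ minimal covering band is its complement: 360° − 277.04° = 82.96°.
Band runs from +151.88° eastward to -125.16°, crossing the antimeridian.

82.96°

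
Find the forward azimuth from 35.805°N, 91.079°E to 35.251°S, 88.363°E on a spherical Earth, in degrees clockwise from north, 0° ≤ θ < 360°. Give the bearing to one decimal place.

Δλ = 88.363 − 91.079 = -2.716°.
θ = atan2( sin Δλ · cos φ₂ , cos φ₁ · sin φ₂ − sin φ₁ · cos φ₂ · cos Δλ )
  = atan2(-0.03870, -0.94530) = -177.656° → normalised to [0°, 360°): 182.344°.

182.3°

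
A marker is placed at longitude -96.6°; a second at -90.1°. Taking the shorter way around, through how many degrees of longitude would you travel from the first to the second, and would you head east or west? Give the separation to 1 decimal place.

6.5° east

Raw difference: -90.1 − -96.6 = 6.5°.
Normalise into (−180°, 180°]: 6.5° stays 6.5°.
Positive ⇒ the second point lies to the east; separation 6.5°.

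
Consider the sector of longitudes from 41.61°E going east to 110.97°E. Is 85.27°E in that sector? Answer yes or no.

Yes

Band width going east from +41.61° to +110.97°: ((110.97 − 41.61) mod 360) = 69.36°.
Offset of +85.27° east of the west edge: ((85.27 − 41.61) mod 360) = 43.66°.
43.66° ≤ 69.36° ⇒ inside.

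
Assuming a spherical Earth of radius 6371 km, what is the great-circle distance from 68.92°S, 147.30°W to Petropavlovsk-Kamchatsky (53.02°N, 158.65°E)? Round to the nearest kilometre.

14255 km

Δλ = 158.65 − -147.30 = 305.95°; wrapped into (−180°, 180°]: -54.05°.
Δφ = 53.02 − -68.92 = 121.94°.
a = sin²(Δφ/2) + cos φ₁ · cos φ₂ · sin²(Δλ/2) = 0.809184.
c = 2·atan2(√a, √(1−a)) = 2.23746 rad → d = 6371·c ≈ 14254.87 km.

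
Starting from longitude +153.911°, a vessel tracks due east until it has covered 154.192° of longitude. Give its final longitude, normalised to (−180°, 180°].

-51.897°

Start at +153.911°; shift +154.192° → +308.103°.
+308.103° lies outside (−180°, 180°]; subtract 360° → -51.897°.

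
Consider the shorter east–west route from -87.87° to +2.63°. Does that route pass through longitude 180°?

No

Signed shortest Δλ = ((2.63 − -87.87 + 180) mod 360) − 180 = 90.5°.
Going east by 90.5° from -87.87° reaches +2.63° without touching 180°.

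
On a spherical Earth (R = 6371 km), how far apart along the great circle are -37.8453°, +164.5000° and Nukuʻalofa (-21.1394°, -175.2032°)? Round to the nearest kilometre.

2692 km

Δλ = -175.2032 − 164.5000 = -339.7032°; wrapped into (−180°, 180°]: 20.2968°.
Δφ = -21.1394 − -37.8453 = 16.7059°.
a = sin²(Δφ/2) + cos φ₁ · cos φ₂ · sin²(Δλ/2) = 0.043970.
c = 2·atan2(√a, √(1−a)) = 0.42252 rad → d = 6371·c ≈ 2691.84 km.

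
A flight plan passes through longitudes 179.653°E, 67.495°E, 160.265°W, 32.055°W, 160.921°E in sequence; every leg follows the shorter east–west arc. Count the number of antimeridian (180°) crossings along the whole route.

2

Leg 1: +179.653° → +67.495°, shortest Δλ = -112.158° (west) — does not cross 180°.
Leg 2: +67.495° → -160.265°, shortest Δλ = 132.24° (east) — crosses 180°.
Leg 3: -160.265° → -32.055°, shortest Δλ = 128.21° (east) — does not cross 180°.
Leg 4: -32.055° → +160.921°, shortest Δλ = -167.024° (west) — crosses 180°.
Total crossings: 2.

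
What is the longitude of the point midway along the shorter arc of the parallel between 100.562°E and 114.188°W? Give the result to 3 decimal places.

Signed shortest Δλ from +100.562° to -114.188° is +145.250°.
Midpoint longitude = +100.562° + (+145.250°)/2 = +100.562° + 72.625° = +173.187°.
(The naïve average (+100.562 + -114.188)/2 = -6.813° is on the wrong side of the globe.)

173.187°E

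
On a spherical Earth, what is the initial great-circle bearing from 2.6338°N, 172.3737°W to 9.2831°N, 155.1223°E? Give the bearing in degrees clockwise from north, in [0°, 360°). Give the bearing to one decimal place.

283.0°

Δλ = 155.1223 − -172.3737 = 327.4960°; wrapped into (−180°, 180°]: -32.5040°.
θ = atan2( sin Δλ · cos φ₂ , cos φ₁ · sin φ₂ − sin φ₁ · cos φ₂ · cos Δλ )
  = atan2(-0.53032, 0.12290) = -76.953° → normalised to [0°, 360°): 283.047°.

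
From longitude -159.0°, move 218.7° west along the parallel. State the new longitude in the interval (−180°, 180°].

-17.7°

Start at -159.0°; shift −218.7° → -377.7°.
-377.7° lies outside (−180°, 180°]; add 360° → -17.7°.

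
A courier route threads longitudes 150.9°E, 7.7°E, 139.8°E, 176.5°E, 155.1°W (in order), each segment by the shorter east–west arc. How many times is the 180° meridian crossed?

Leg 1: +150.9° → +7.7°, shortest Δλ = -143.2° (west) — does not cross 180°.
Leg 2: +7.7° → +139.8°, shortest Δλ = 132.1° (east) — does not cross 180°.
Leg 3: +139.8° → +176.5°, shortest Δλ = 36.7° (east) — does not cross 180°.
Leg 4: +176.5° → -155.1°, shortest Δλ = 28.4° (east) — crosses 180°.
Total crossings: 1.

1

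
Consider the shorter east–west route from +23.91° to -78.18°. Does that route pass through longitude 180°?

No

Signed shortest Δλ = ((-78.18 − 23.91 + 180) mod 360) − 180 = -102.09°.
Going west by 102.09° from +23.91° reaches -78.18° without touching 180°.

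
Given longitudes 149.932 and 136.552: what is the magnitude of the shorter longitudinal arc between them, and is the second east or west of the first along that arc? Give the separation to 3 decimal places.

Raw difference: 136.552 − 149.932 = -13.38°.
Normalise into (−180°, 180°]: -13.38° stays -13.38°.
Negative ⇒ the second point lies to the west; separation 13.380°.

13.380° west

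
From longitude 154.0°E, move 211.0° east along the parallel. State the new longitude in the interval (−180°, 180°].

Start at +154.0°; shift +211.0° → +365.0°.
+365.0° lies outside (−180°, 180°]; subtract 360° → +5.0°.

5.0°E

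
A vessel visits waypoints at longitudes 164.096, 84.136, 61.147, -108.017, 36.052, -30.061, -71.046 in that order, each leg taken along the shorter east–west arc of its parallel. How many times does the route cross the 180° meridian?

0

Leg 1: +164.096° → +84.136°, shortest Δλ = -79.96° (west) — does not cross 180°.
Leg 2: +84.136° → +61.147°, shortest Δλ = -22.989° (west) — does not cross 180°.
Leg 3: +61.147° → -108.017°, shortest Δλ = -169.164° (west) — does not cross 180°.
Leg 4: -108.017° → +36.052°, shortest Δλ = 144.069° (east) — does not cross 180°.
Leg 5: +36.052° → -30.061°, shortest Δλ = -66.113° (west) — does not cross 180°.
Leg 6: -30.061° → -71.046°, shortest Δλ = -40.985° (west) — does not cross 180°.
Total crossings: 0.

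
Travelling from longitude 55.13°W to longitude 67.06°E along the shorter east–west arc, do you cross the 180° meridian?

No

Signed shortest Δλ = ((67.06 − -55.13 + 180) mod 360) − 180 = 122.19°.
Going east by 122.19° from -55.13° reaches +67.06° without touching 180°.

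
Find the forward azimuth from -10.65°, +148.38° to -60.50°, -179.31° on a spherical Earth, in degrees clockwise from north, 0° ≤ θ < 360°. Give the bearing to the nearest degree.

Δλ = -179.31 − 148.38 = -327.69°; wrapped into (−180°, 180°]: 32.31°.
θ = atan2( sin Δλ · cos φ₂ , cos φ₁ · sin φ₂ − sin φ₁ · cos φ₂ · cos Δλ )
  = atan2(0.26320, -0.77845) = 161.319° → normalised to [0°, 360°): 161.319°.

161°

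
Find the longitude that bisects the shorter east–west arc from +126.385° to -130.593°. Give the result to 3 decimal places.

Signed shortest Δλ from +126.385° to -130.593° is +103.022°.
Midpoint longitude = +126.385° + (+103.022°)/2 = +126.385° + 51.511° = +177.896°.
(The naïve average (+126.385 + -130.593)/2 = -2.104° is on the wrong side of the globe.)

+177.896°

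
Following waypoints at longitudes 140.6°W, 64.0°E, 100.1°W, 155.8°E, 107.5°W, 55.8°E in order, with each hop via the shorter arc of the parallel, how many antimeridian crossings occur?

Leg 1: -140.6° → +64.0°, shortest Δλ = -155.4° (west) — crosses 180°.
Leg 2: +64.0° → -100.1°, shortest Δλ = -164.1° (west) — does not cross 180°.
Leg 3: -100.1° → +155.8°, shortest Δλ = -104.1° (west) — crosses 180°.
Leg 4: +155.8° → -107.5°, shortest Δλ = 96.7° (east) — crosses 180°.
Leg 5: -107.5° → +55.8°, shortest Δλ = 163.3° (east) — does not cross 180°.
Total crossings: 3.

3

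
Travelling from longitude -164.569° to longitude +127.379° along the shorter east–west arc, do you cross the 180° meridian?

Naïve |127.379 − -164.569| = 291.948° > 180°, so the shorter arc goes the other way round — across 180°.
Signed shortest Δλ = ((127.379 − -164.569 + 180) mod 360) − 180 = -68.052°.
Going west by 68.052° from -164.569° passes through 180° before reaching +127.379°.

Yes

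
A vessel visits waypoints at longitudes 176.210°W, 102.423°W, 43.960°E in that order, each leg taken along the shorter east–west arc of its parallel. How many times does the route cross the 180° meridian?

Leg 1: -176.210° → -102.423°, shortest Δλ = 73.787° (east) — does not cross 180°.
Leg 2: -102.423° → +43.960°, shortest Δλ = 146.383° (east) — does not cross 180°.
Total crossings: 0.

0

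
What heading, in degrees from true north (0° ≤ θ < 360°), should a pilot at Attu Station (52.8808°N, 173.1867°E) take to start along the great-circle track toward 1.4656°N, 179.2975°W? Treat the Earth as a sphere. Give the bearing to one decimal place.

170.4°

Δλ = -179.2975 − 173.1867 = -352.4842°; wrapped into (−180°, 180°]: 7.5158°.
θ = atan2( sin Δλ · cos φ₂ , cos φ₁ · sin φ₂ − sin φ₁ · cos φ₂ · cos Δλ )
  = atan2(0.13076, -0.77484) = 170.421° → normalised to [0°, 360°): 170.421°.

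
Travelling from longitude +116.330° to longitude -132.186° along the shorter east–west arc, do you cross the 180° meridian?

Yes

Naïve |-132.186 − 116.330| = 248.516° > 180°, so the shorter arc goes the other way round — across 180°.
Signed shortest Δλ = ((-132.186 − 116.330 + 180) mod 360) − 180 = 111.484°.
Going east by 111.484° from +116.330° passes through 180° before reaching -132.186°.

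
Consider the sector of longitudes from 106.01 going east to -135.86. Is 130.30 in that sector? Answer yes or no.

Band width going east from +106.01° to -135.86°: ((-135.86 − 106.01) mod 360) = 118.13°.
Offset of +130.30° east of the west edge: ((130.30 − 106.01) mod 360) = 24.29°.
24.29° ≤ 118.13° ⇒ inside.

Yes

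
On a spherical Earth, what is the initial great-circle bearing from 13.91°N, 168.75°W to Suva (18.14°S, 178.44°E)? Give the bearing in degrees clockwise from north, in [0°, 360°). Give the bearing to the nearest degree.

202°

Δλ = 178.44 − -168.75 = 347.19°; wrapped into (−180°, 180°]: -12.81°.
θ = atan2( sin Δλ · cos φ₂ , cos φ₁ · sin φ₂ − sin φ₁ · cos φ₂ · cos Δλ )
  = atan2(-0.21070, -0.52497) = -158.132° → normalised to [0°, 360°): 201.868°.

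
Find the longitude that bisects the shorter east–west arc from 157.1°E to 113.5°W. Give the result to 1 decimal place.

Signed shortest Δλ from +157.1° to -113.5° is +89.4°.
Midpoint longitude = +157.1° + (+89.4°)/2 = +157.1° + 44.7° = +201.8°.
Normalise into (−180°, 180°]: -158.2°.
(The naïve average (+157.1 + -113.5)/2 = 21.8° is on the wrong side of the globe.)

158.2°W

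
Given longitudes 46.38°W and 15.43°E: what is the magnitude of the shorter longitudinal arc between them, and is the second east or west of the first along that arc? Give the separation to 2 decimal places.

61.81° east

Raw difference: 15.43 − -46.38 = 61.81°.
Normalise into (−180°, 180°]: 61.81° stays 61.81°.
Positive ⇒ the second point lies to the east; separation 61.81°.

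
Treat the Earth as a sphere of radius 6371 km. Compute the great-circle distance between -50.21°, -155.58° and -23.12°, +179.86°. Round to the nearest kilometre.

3688 km

Δλ = 179.86 − -155.58 = 335.44°; wrapped into (−180°, 180°]: -24.56°.
Δφ = -23.12 − -50.21 = 27.09°.
a = sin²(Δφ/2) + cos φ₁ · cos φ₂ · sin²(Δλ/2) = 0.081479.
c = 2·atan2(√a, √(1−a)) = 0.57894 rad → d = 6371·c ≈ 3688.44 km.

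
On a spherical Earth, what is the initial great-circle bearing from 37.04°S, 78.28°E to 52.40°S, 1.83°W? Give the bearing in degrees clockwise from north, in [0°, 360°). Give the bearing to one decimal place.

Δλ = -1.83 − 78.28 = -80.11°.
θ = atan2( sin Δλ · cos φ₂ , cos φ₁ · sin φ₂ − sin φ₁ · cos φ₂ · cos Δλ )
  = atan2(-0.60108, -0.56929) = -133.444° → normalised to [0°, 360°): 226.556°.

226.6°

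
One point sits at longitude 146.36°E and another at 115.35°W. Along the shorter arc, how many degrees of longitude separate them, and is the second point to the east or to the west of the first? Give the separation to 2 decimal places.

Raw difference: -115.35 − 146.36 = -261.71°.
Normalise into (−180°, 180°]: -261.71° + 360° = 98.29°.
Positive ⇒ the second point lies to the east; separation 98.29°.

98.29° east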